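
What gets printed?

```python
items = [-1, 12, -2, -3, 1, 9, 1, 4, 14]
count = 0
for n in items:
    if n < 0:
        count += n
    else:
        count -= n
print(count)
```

n=-1: <0, count = 0+(-1) = -1
n=12: not <0, count = (-1)-12 = -13
n=-2: <0, count = (-13)+(-2) = -15
n=-3: <0, count = (-15)+(-3) = -18
n=1: not <0, count = (-18)-1 = -19
n=9: not <0, count = (-19)-9 = -28
n=1: not <0, count = (-28)-1 = -29
n=4: not <0, count = (-29)-4 = -33
n=14: not <0, count = (-33)-14 = -47

-47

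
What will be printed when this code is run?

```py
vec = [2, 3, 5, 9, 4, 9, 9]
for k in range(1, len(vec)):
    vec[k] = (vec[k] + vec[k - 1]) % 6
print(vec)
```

k=1: vec[1] = (3+2)%6 = 5 → [2, 5, 5, 9, 4, 9, 9]
k=2: vec[2] = (5+5)%6 = 4 → [2, 5, 4, 9, 4, 9, 9]
k=3: vec[3] = (9+4)%6 = 1 → [2, 5, 4, 1, 4, 9, 9]
k=4: vec[4] = (4+1)%6 = 5 → [2, 5, 4, 1, 5, 9, 9]
k=5: vec[5] = (9+5)%6 = 2 → [2, 5, 4, 1, 5, 2, 9]
k=6: vec[6] = (9+2)%6 = 5 → [2, 5, 4, 1, 5, 2, 5]

[2, 5, 4, 1, 5, 2, 5]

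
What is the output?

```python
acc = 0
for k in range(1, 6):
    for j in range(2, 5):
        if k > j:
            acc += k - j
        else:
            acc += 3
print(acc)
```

37

k=1,j=2: not 1>2, acc = 0+3 = 3
k=1,j=3: not 1>3, acc = 3+3 = 6
k=1,j=4: not 1>4, acc = 6+3 = 9
k=2,j=2: not 2>2, acc = 9+3 = 12
k=2,j=3: not 2>3, acc = 12+3 = 15
k=2,j=4: not 2>4, acc = 15+3 = 18
k=3,j=2: 3>2, acc = 18+1 = 19
k=3,j=3: not 3>3, acc = 19+3 = 22
k=3,j=4: not 3>4, acc = 22+3 = 25
k=4,j=2: 4>2, acc = 25+2 = 27
k=4,j=3: 4>3, acc = 27+1 = 28
k=4,j=4: not 4>4, acc = 28+3 = 31
k=5,j=2: 5>2, acc = 31+3 = 34
k=5,j=3: 5>3, acc = 34+2 = 36
k=5,j=4: 5>4, acc = 36+1 = 37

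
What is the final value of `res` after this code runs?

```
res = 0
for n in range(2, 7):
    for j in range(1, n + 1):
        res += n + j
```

n=2,j=1: res = 0+3 = 3
n=2,j=2: res = 3+4 = 7
n=3,j=1: res = 7+4 = 11
n=3,j=2: res = 11+5 = 16
n=3,j=3: res = 16+6 = 22
n=4,j=1: res = 22+5 = 27
n=4,j=2: res = 27+6 = 33
n=4,j=3: res = 33+7 = 40
n=4,j=4: res = 40+8 = 48
n=5,j=1: res = 48+6 = 54
n=5,j=2: res = 54+7 = 61
n=5,j=3: res = 61+8 = 69
n=5,j=4: res = 69+9 = 78
n=5,j=5: res = 78+10 = 88
n=6,j=1: res = 88+7 = 95
n=6,j=2: res = 95+8 = 103
n=6,j=3: res = 103+9 = 112
n=6,j=4: res = 112+10 = 122
n=6,j=5: res = 122+11 = 133
n=6,j=6: res = 133+12 = 145

145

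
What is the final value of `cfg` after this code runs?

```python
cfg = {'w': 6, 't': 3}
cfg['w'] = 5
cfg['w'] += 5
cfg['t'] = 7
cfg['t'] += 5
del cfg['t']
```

cfg['w'] = 5 → {'w': 5, 't': 3}
cfg['w'] = 5+5 = 10 → {'w': 10, 't': 3}
cfg['t'] = 7 → {'w': 10, 't': 7}
cfg['t'] = 7+5 = 12 → {'w': 10, 't': 12}
del 't' → {'w': 10}

{'w': 10}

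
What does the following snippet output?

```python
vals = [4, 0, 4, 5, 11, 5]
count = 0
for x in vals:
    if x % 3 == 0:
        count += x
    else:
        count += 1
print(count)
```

5

x=4: not %3==0, count = 0+1 = 1
x=0: %3==0, count = 1+0 = 1
x=4: not %3==0, count = 1+1 = 2
x=5: not %3==0, count = 2+1 = 3
x=11: not %3==0, count = 3+1 = 4
x=5: not %3==0, count = 4+1 = 5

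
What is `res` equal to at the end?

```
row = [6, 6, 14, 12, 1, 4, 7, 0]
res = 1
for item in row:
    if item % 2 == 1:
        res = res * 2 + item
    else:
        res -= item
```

-147

item=6: not odd, res = 1-6 = -5
item=6: not odd, res = (-5)-6 = -11
item=14: not odd, res = (-11)-14 = -25
item=12: not odd, res = (-25)-12 = -37
item=1: odd, res = (-37)*2+1 = -73
item=4: not odd, res = (-73)-4 = -77
item=7: odd, res = (-77)*2+7 = -147
item=0: not odd, res = (-147)-0 = -147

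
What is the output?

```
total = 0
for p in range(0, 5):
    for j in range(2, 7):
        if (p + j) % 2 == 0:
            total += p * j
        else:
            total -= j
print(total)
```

p=0,j=2: even sum, total = 0+0 = 0
p=0,j=3: odd sum, total = 0-3 = -3
p=0,j=4: even sum, total = (-3)+0 = -3
p=0,j=5: odd sum, total = (-3)-5 = -8
p=0,j=6: even sum, total = (-8)+0 = -8
p=1,j=2: odd sum, total = (-8)-2 = -10
p=1,j=3: even sum, total = (-10)+3 = -7
p=1,j=4: odd sum, total = (-7)-4 = -11
p=1,j=5: even sum, total = (-11)+5 = -6
p=1,j=6: odd sum, total = (-6)-6 = -12
p=2,j=2: even sum, total = (-12)+4 = -8
p=2,j=3: odd sum, total = (-8)-3 = -11
p=2,j=4: even sum, total = (-11)+8 = -3
p=2,j=5: odd sum, total = (-3)-5 = -8
p=2,j=6: even sum, total = (-8)+12 = 4
p=3,j=2: odd sum, total = 4-2 = 2
p=3,j=3: even sum, total = 2+9 = 11
p=3,j=4: odd sum, total = 11-4 = 7
p=3,j=5: even sum, total = 7+15 = 22
p=3,j=6: odd sum, total = 22-6 = 16
p=4,j=2: even sum, total = 16+8 = 24
p=4,j=3: odd sum, total = 24-3 = 21
p=4,j=4: even sum, total = 21+16 = 37
p=4,j=5: odd sum, total = 37-5 = 32
p=4,j=6: even sum, total = 32+24 = 56

56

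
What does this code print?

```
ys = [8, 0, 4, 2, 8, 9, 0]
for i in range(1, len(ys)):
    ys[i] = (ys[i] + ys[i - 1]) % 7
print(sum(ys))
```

21

i=1: ys[1] = (0+8)%7 = 1 → [8, 1, 4, 2, 8, 9, 0]
i=2: ys[2] = (4+1)%7 = 5 → [8, 1, 5, 2, 8, 9, 0]
i=3: ys[3] = (2+5)%7 = 0 → [8, 1, 5, 0, 8, 9, 0]
i=4: ys[4] = (8+0)%7 = 1 → [8, 1, 5, 0, 1, 9, 0]
i=5: ys[5] = (9+1)%7 = 3 → [8, 1, 5, 0, 1, 3, 0]
i=6: ys[6] = (0+3)%7 = 3 → [8, 1, 5, 0, 1, 3, 3]
sum = 21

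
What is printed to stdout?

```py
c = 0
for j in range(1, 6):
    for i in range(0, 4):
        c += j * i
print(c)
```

j=1,i=0: c = 0+0 = 0
j=1,i=1: c = 0+1 = 1
j=1,i=2: c = 1+2 = 3
j=1,i=3: c = 3+3 = 6
j=2,i=0: c = 6+0 = 6
j=2,i=1: c = 6+2 = 8
j=2,i=2: c = 8+4 = 12
j=2,i=3: c = 12+6 = 18
j=3,i=0: c = 18+0 = 18
j=3,i=1: c = 18+3 = 21
j=3,i=2: c = 21+6 = 27
j=3,i=3: c = 27+9 = 36
j=4,i=0: c = 36+0 = 36
j=4,i=1: c = 36+4 = 40
j=4,i=2: c = 40+8 = 48
j=4,i=3: c = 48+12 = 60
j=5,i=0: c = 60+0 = 60
j=5,i=1: c = 60+5 = 65
j=5,i=2: c = 65+10 = 75
j=5,i=3: c = 75+15 = 90

90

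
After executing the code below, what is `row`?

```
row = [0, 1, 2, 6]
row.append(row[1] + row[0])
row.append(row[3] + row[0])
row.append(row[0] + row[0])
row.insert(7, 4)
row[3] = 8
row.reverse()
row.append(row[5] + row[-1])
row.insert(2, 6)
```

append row[1]+row[0] = 1+0 = 1 → [0, 1, 2, 6, 1]
append row[3]+row[0] = 6+0 = 6 → [0, 1, 2, 6, 1, 6]
append row[0]+row[0] = 0+0 = 0 → [0, 1, 2, 6, 1, 6, 0]
insert 4 at 7 → [0, 1, 2, 6, 1, 6, 0, 4]
row[3] = 8 → [0, 1, 2, 8, 1, 6, 0, 4]
reverse → [4, 0, 6, 1, 8, 2, 1, 0]
append row[5]+row[-1] = 2+0 = 2 → [4, 0, 6, 1, 8, 2, 1, 0, 2]
insert 6 at 2 → [4, 0, 6, 6, 1, 8, 2, 1, 0, 2]

[4, 0, 6, 6, 1, 8, 2, 1, 0, 2]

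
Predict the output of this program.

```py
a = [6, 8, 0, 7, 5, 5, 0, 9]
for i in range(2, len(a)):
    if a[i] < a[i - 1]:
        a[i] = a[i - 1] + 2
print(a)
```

[6, 8, 10, 12, 14, 16, 18, 20]

i=2: 0<8, a[2] = 8+2 = 10 → [6, 8, 10, 7, 5, 5, 0, 9]
i=3: 7<10, a[3] = 10+2 = 12 → [6, 8, 10, 12, 5, 5, 0, 9]
i=4: 5<12, a[4] = 12+2 = 14 → [6, 8, 10, 12, 14, 5, 0, 9]
i=5: 5<14, a[5] = 14+2 = 16 → [6, 8, 10, 12, 14, 16, 0, 9]
i=6: 0<16, a[6] = 16+2 = 18 → [6, 8, 10, 12, 14, 16, 18, 9]
i=7: 9<18, a[7] = 18+2 = 20 → [6, 8, 10, 12, 14, 16, 18, 20]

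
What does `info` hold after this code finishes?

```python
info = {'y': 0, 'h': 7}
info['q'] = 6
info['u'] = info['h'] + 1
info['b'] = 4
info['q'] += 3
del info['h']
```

{'y': 0, 'q': 9, 'u': 8, 'b': 4}

info['q'] = 6 → {'y': 0, 'h': 7, 'q': 6}
info['u'] = info['h']+1 = 8 → {'y': 0, 'h': 7, 'q': 6, 'u': 8}
info['b'] = 4 → {'y': 0, 'h': 7, 'q': 6, 'u': 8, 'b': 4}
info['q'] = 6+3 = 9 → {'y': 0, 'h': 7, 'q': 9, 'u': 8, 'b': 4}
del 'h' → {'y': 0, 'q': 9, 'u': 8, 'b': 4}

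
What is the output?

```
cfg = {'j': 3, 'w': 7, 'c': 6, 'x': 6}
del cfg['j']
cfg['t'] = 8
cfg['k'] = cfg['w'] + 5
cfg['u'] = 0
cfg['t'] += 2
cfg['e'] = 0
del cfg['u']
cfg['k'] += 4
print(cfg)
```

{'w': 7, 'c': 6, 'x': 6, 't': 10, 'k': 16, 'e': 0}

del 'j' → {'w': 7, 'c': 6, 'x': 6}
cfg['t'] = 8 → {'w': 7, 'c': 6, 'x': 6, 't': 8}
cfg['k'] = cfg['w']+5 = 12 → {'w': 7, 'c': 6, 'x': 6, 't': 8, 'k': 12}
cfg['u'] = 0 → {'w': 7, 'c': 6, 'x': 6, 't': 8, 'k': 12, 'u': 0}
cfg['t'] = 8+2 = 10 → {'w': 7, 'c': 6, 'x': 6, 't': 10, 'k': 12, 'u': 0}
cfg['e'] = 0 → {'w': 7, 'c': 6, 'x': 6, 't': 10, 'k': 12, 'u': 0, 'e': 0}
del 'u' → {'w': 7, 'c': 6, 'x': 6, 't': 10, 'k': 12, 'e': 0}
cfg['k'] = 12+4 = 16 → {'w': 7, 'c': 6, 'x': 6, 't': 10, 'k': 16, 'e': 0}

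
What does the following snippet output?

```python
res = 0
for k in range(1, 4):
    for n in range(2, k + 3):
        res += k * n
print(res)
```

65

k=1,n=2: res = 0+2 = 2
k=1,n=3: res = 2+3 = 5
k=2,n=2: res = 5+4 = 9
k=2,n=3: res = 9+6 = 15
k=2,n=4: res = 15+8 = 23
k=3,n=2: res = 23+6 = 29
k=3,n=3: res = 29+9 = 38
k=3,n=4: res = 38+12 = 50
k=3,n=5: res = 50+15 = 65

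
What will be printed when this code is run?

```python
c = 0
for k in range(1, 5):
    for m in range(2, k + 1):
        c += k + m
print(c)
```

k=2,m=2: c = 0+4 = 4
k=3,m=2: c = 4+5 = 9
k=3,m=3: c = 9+6 = 15
k=4,m=2: c = 15+6 = 21
k=4,m=3: c = 21+7 = 28
k=4,m=4: c = 28+8 = 36

36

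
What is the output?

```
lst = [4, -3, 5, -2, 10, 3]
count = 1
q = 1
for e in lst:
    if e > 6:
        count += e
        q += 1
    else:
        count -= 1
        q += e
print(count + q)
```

15

e=4: not >6, count = 1-1 = 0; q=5
e=-3: not >6, count = 0-1 = -1; q=2
e=5: not >6, count = (-1)-1 = -2; q=7
e=-2: not >6, count = (-2)-1 = -3; q=5
e=10: >6, count = (-3)+10 = 7; q=6
e=3: not >6, count = 7-1 = 6; q=9
count+q = 6+9 = 15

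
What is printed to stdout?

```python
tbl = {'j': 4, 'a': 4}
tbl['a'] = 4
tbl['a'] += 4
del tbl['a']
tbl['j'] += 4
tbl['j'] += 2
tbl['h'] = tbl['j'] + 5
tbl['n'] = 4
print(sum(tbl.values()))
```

29

tbl['a'] = 4 → {'j': 4, 'a': 4}
tbl['a'] = 4+4 = 8 → {'j': 4, 'a': 8}
del 'a' → {'j': 4}
tbl['j'] = 4+4 = 8 → {'j': 8}
tbl['j'] = 8+2 = 10 → {'j': 10}
tbl['h'] = tbl['j']+5 = 15 → {'j': 10, 'h': 15}
tbl['n'] = 4 → {'j': 10, 'h': 15, 'n': 4}
sum of values = 29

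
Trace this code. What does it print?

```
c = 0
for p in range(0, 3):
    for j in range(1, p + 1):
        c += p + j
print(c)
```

p=1,j=1: c = 0+2 = 2
p=2,j=1: c = 2+3 = 5
p=2,j=2: c = 5+4 = 9

9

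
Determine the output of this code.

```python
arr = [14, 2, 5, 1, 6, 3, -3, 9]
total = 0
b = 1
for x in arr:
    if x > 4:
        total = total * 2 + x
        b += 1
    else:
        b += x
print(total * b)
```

1224

x=14: >4, total = 0*2+14 = 14; b=2
x=2: not >4; b=4
x=5: >4, total = 14*2+5 = 33; b=5
x=1: not >4; b=6
x=6: >4, total = 33*2+6 = 72; b=7
x=3: not >4; b=10
x=-3: not >4; b=7
x=9: >4, total = 72*2+9 = 153; b=8
total*b = 153*8 = 1224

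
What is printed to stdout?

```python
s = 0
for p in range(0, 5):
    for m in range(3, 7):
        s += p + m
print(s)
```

p=0,m=3: s = 0+3 = 3
p=0,m=4: s = 3+4 = 7
p=0,m=5: s = 7+5 = 12
p=0,m=6: s = 12+6 = 18
p=1,m=3: s = 18+4 = 22
p=1,m=4: s = 22+5 = 27
p=1,m=5: s = 27+6 = 33
p=1,m=6: s = 33+7 = 40
p=2,m=3: s = 40+5 = 45
p=2,m=4: s = 45+6 = 51
p=2,m=5: s = 51+7 = 58
p=2,m=6: s = 58+8 = 66
p=3,m=3: s = 66+6 = 72
p=3,m=4: s = 72+7 = 79
p=3,m=5: s = 79+8 = 87
p=3,m=6: s = 87+9 = 96
p=4,m=3: s = 96+7 = 103
p=4,m=4: s = 103+8 = 111
p=4,m=5: s = 111+9 = 120
p=4,m=6: s = 120+10 = 130

130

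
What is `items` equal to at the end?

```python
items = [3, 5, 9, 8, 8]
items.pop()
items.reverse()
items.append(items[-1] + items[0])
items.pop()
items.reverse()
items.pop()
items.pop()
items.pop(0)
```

[5]

pop() removes 8 → [3, 5, 9, 8]
reverse → [8, 9, 5, 3]
append items[-1]+items[0] = 3+8 = 11 → [8, 9, 5, 3, 11]
pop() removes 11 → [8, 9, 5, 3]
reverse → [3, 5, 9, 8]
pop() removes 8 → [3, 5, 9]
pop() removes 9 → [3, 5]
pop(0) removes 3 → [5]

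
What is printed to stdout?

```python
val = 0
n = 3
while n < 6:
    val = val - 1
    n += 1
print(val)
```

-3

n=3: val = 0-1 = -1
n=4: val = (-1)-1 = -2
n=5: val = (-2)-1 = -3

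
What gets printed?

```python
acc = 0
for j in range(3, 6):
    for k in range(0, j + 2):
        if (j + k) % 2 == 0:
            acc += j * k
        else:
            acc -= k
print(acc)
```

j=3,k=0: odd sum, acc = 0-0 = 0
j=3,k=1: even sum, acc = 0+3 = 3
j=3,k=2: odd sum, acc = 3-2 = 1
j=3,k=3: even sum, acc = 1+9 = 10
j=3,k=4: odd sum, acc = 10-4 = 6
j=4,k=0: even sum, acc = 6+0 = 6
j=4,k=1: odd sum, acc = 6-1 = 5
j=4,k=2: even sum, acc = 5+8 = 13
j=4,k=3: odd sum, acc = 13-3 = 10
j=4,k=4: even sum, acc = 10+16 = 26
j=4,k=5: odd sum, acc = 26-5 = 21
j=5,k=0: odd sum, acc = 21-0 = 21
j=5,k=1: even sum, acc = 21+5 = 26
j=5,k=2: odd sum, acc = 26-2 = 24
j=5,k=3: even sum, acc = 24+15 = 39
j=5,k=4: odd sum, acc = 39-4 = 35
j=5,k=5: even sum, acc = 35+25 = 60
j=5,k=6: odd sum, acc = 60-6 = 54

54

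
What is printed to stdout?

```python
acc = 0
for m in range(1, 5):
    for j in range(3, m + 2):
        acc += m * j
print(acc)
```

75

m=2,j=3: acc = 0+6 = 6
m=3,j=3: acc = 6+9 = 15
m=3,j=4: acc = 15+12 = 27
m=4,j=3: acc = 27+12 = 39
m=4,j=4: acc = 39+16 = 55
m=4,j=5: acc = 55+20 = 75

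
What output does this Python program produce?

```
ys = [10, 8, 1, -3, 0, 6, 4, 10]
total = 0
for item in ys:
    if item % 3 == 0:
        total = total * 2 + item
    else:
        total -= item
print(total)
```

-172

item=10: not %3==0, total = 0-10 = -10
item=8: not %3==0, total = (-10)-8 = -18
item=1: not %3==0, total = (-18)-1 = -19
item=-3: %3==0, total = (-19)*2+(-3) = -41
item=0: %3==0, total = (-41)*2+0 = -82
item=6: %3==0, total = (-82)*2+6 = -158
item=4: not %3==0, total = (-158)-4 = -162
item=10: not %3==0, total = (-162)-10 = -172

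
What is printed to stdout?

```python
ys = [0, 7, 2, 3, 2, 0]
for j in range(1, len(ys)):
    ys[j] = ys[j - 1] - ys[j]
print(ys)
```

j=1: ys[1] = 0-7 = -7 → [0, -7, 2, 3, 2, 0]
j=2: ys[2] = (-7)-2 = -9 → [0, -7, -9, 3, 2, 0]
j=3: ys[3] = (-9)-3 = -12 → [0, -7, -9, -12, 2, 0]
j=4: ys[4] = (-12)-2 = -14 → [0, -7, -9, -12, -14, 0]
j=5: ys[5] = (-14)-0 = -14 → [0, -7, -9, -12, -14, -14]

[0, -7, -9, -12, -14, -14]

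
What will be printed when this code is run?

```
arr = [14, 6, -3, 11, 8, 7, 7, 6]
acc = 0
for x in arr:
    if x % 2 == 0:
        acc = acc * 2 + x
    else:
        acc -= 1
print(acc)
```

x=14: even, acc = 0*2+14 = 14
x=6: even, acc = 14*2+6 = 34
x=-3: not even, acc = 34-1 = 33
x=11: not even, acc = 33-1 = 32
x=8: even, acc = 32*2+8 = 72
x=7: not even, acc = 72-1 = 71
x=7: not even, acc = 71-1 = 70
x=6: even, acc = 70*2+6 = 146

146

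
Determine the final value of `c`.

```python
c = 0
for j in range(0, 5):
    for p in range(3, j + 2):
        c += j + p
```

j=2,p=3: c = 0+5 = 5
j=3,p=3: c = 5+6 = 11
j=3,p=4: c = 11+7 = 18
j=4,p=3: c = 18+7 = 25
j=4,p=4: c = 25+8 = 33
j=4,p=5: c = 33+9 = 42

42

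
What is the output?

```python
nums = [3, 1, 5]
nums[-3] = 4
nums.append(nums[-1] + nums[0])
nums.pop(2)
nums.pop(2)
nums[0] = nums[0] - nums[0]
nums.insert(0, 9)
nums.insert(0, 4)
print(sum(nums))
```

14

nums[-3] = 4 → [4, 1, 5]
append nums[-1]+nums[0] = 5+4 = 9 → [4, 1, 5, 9]
pop(2) removes 5 → [4, 1, 9]
pop(2) removes 9 → [4, 1]
nums[0] = nums[0]-nums[0] = 4-4 = 0 → [0, 1]
insert 9 at 0 → [9, 0, 1]
insert 4 at 0 → [4, 9, 0, 1]
sum = 14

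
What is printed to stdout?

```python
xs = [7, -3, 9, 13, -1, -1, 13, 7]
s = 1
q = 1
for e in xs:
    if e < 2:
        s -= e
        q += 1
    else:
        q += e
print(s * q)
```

318

e=7: not <2; q=8
e=-3: <2, s = 1-(-3) = 4; q=9
e=9: not <2; q=18
e=13: not <2; q=31
e=-1: <2, s = 4-(-1) = 5; q=32
e=-1: <2, s = 5-(-1) = 6; q=33
e=13: not <2; q=46
e=7: not <2; q=53
s*q = 6*53 = 318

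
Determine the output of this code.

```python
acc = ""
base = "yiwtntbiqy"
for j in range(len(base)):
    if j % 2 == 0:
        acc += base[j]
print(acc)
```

ywnbq

j=0: add 'y' → 'y'
j=1: skip
j=2: add 'w' → 'yw'
j=3: skip
j=4: add 'n' → 'ywn'
j=5: skip
j=6: add 'b' → 'ywnb'
j=7: skip
j=8: add 'q' → 'ywnbq'
j=9: skip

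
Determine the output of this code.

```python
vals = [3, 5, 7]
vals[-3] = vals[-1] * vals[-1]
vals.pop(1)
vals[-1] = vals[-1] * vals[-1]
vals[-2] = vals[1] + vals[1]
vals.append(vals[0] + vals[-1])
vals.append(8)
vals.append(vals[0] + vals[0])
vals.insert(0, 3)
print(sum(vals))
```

501

vals[-3] = vals[-1]*vals[-1] = 7*7 = 49 → [49, 5, 7]
pop(1) removes 5 → [49, 7]
vals[-1] = vals[-1]*vals[-1] = 7*7 = 49 → [49, 49]
vals[-2] = vals[1]+vals[1] = 49+49 = 98 → [98, 49]
append vals[0]+vals[-1] = 98+49 = 147 → [98, 49, 147]
append 8 → [98, 49, 147, 8]
append vals[0]+vals[0] = 98+98 = 196 → [98, 49, 147, 8, 196]
insert 3 at 0 → [3, 98, 49, 147, 8, 196]
sum = 501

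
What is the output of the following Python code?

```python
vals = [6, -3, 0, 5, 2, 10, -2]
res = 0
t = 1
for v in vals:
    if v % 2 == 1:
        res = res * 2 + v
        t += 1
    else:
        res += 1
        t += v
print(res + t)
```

27

v=6: not odd, res = 0+1 = 1; t=7
v=-3: odd, res = 1*2+(-3) = -1; t=8
v=0: not odd, res = (-1)+1 = 0; t=8
v=5: odd, res = 0*2+5 = 5; t=9
v=2: not odd, res = 5+1 = 6; t=11
v=10: not odd, res = 6+1 = 7; t=21
v=-2: not odd, res = 7+1 = 8; t=19
res+t = 8+19 = 27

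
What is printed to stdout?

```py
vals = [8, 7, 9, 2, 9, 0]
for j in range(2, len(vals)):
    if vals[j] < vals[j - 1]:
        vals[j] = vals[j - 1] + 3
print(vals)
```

[8, 7, 9, 12, 15, 18]

j=2: 9>=7, unchanged → [8, 7, 9, 2, 9, 0]
j=3: 2<9, vals[3] = 9+3 = 12 → [8, 7, 9, 12, 9, 0]
j=4: 9<12, vals[4] = 12+3 = 15 → [8, 7, 9, 12, 15, 0]
j=5: 0<15, vals[5] = 15+3 = 18 → [8, 7, 9, 12, 15, 18]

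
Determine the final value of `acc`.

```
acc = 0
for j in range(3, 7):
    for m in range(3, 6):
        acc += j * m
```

j=3,m=3: acc = 0+9 = 9
j=3,m=4: acc = 9+12 = 21
j=3,m=5: acc = 21+15 = 36
j=4,m=3: acc = 36+12 = 48
j=4,m=4: acc = 48+16 = 64
j=4,m=5: acc = 64+20 = 84
j=5,m=3: acc = 84+15 = 99
j=5,m=4: acc = 99+20 = 119
j=5,m=5: acc = 119+25 = 144
j=6,m=3: acc = 144+18 = 162
j=6,m=4: acc = 162+24 = 186
j=6,m=5: acc = 186+30 = 216

216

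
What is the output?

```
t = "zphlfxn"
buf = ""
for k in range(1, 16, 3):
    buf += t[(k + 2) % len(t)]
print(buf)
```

k=1: add t[3]='l' → 'l'
k=4: add t[6]='n' → 'ln'
k=7: add t[2]='h' → 'lnh'
k=10: add t[5]='x' → 'lnhx'
k=13: add t[1]='p' → 'lnhxp'

lnhxp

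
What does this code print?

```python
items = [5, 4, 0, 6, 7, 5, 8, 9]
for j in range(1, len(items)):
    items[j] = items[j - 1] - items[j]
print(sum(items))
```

-86

j=1: items[1] = 5-4 = 1 → [5, 1, 0, 6, 7, 5, 8, 9]
j=2: items[2] = 1-0 = 1 → [5, 1, 1, 6, 7, 5, 8, 9]
j=3: items[3] = 1-6 = -5 → [5, 1, 1, -5, 7, 5, 8, 9]
j=4: items[4] = (-5)-7 = -12 → [5, 1, 1, -5, -12, 5, 8, 9]
j=5: items[5] = (-12)-5 = -17 → [5, 1, 1, -5, -12, -17, 8, 9]
j=6: items[6] = (-17)-8 = -25 → [5, 1, 1, -5, -12, -17, -25, 9]
j=7: items[7] = (-25)-9 = -34 → [5, 1, 1, -5, -12, -17, -25, -34]
sum = -86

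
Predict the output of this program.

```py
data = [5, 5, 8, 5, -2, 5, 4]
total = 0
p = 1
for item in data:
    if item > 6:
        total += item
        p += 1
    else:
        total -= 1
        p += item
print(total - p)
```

item=5: not >6, total = 0-1 = -1; p=6
item=5: not >6, total = (-1)-1 = -2; p=11
item=8: >6, total = (-2)+8 = 6; p=12
item=5: not >6, total = 6-1 = 5; p=17
item=-2: not >6, total = 5-1 = 4; p=15
item=5: not >6, total = 4-1 = 3; p=20
item=4: not >6, total = 3-1 = 2; p=24
total-p = 2-24 = -22

-22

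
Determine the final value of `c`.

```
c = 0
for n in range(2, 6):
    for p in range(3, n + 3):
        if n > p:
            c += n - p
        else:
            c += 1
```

15

n=2,p=3: not 2>3, c = 0+1 = 1
n=2,p=4: not 2>4, c = 1+1 = 2
n=3,p=3: not 3>3, c = 2+1 = 3
n=3,p=4: not 3>4, c = 3+1 = 4
n=3,p=5: not 3>5, c = 4+1 = 5
n=4,p=3: 4>3, c = 5+1 = 6
n=4,p=4: not 4>4, c = 6+1 = 7
n=4,p=5: not 4>5, c = 7+1 = 8
n=4,p=6: not 4>6, c = 8+1 = 9
n=5,p=3: 5>3, c = 9+2 = 11
n=5,p=4: 5>4, c = 11+1 = 12
n=5,p=5: not 5>5, c = 12+1 = 13
n=5,p=6: not 5>6, c = 13+1 = 14
n=5,p=7: not 5>7, c = 14+1 = 15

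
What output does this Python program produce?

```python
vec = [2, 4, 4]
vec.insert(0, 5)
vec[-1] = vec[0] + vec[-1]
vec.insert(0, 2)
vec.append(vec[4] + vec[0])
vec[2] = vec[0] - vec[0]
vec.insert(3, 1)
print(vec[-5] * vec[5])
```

0

insert 5 at 0 → [5, 2, 4, 4]
vec[-1] = vec[0]+vec[-1] = 5+4 = 9 → [5, 2, 4, 9]
insert 2 at 0 → [2, 5, 2, 4, 9]
append vec[4]+vec[0] = 9+2 = 11 → [2, 5, 2, 4, 9, 11]
vec[2] = vec[0]-vec[0] = 2-2 = 0 → [2, 5, 0, 4, 9, 11]
insert 1 at 3 → [2, 5, 0, 1, 4, 9, 11]
vec[-5]*vec[5] = 0*9 = 0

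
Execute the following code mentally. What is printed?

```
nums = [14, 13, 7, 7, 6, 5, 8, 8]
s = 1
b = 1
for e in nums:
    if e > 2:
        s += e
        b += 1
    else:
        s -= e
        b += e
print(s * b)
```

e=14: >2, s = 1+14 = 15; b=2
e=13: >2, s = 15+13 = 28; b=3
e=7: >2, s = 28+7 = 35; b=4
e=7: >2, s = 35+7 = 42; b=5
e=6: >2, s = 42+6 = 48; b=6
e=5: >2, s = 48+5 = 53; b=7
e=8: >2, s = 53+8 = 61; b=8
e=8: >2, s = 61+8 = 69; b=9
s*b = 69*9 = 621

621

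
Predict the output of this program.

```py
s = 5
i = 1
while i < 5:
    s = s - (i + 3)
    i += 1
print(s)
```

-17

i=1: s = 5-4 = 1
i=2: s = 1-5 = -4
i=3: s = (-4)-6 = -10
i=4: s = (-10)-7 = -17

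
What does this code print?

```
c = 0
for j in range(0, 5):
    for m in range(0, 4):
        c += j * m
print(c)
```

60

j=0,m=0: c = 0+0 = 0
j=0,m=1: c = 0+0 = 0
j=0,m=2: c = 0+0 = 0
j=0,m=3: c = 0+0 = 0
j=1,m=0: c = 0+0 = 0
j=1,m=1: c = 0+1 = 1
j=1,m=2: c = 1+2 = 3
j=1,m=3: c = 3+3 = 6
j=2,m=0: c = 6+0 = 6
j=2,m=1: c = 6+2 = 8
j=2,m=2: c = 8+4 = 12
j=2,m=3: c = 12+6 = 18
j=3,m=0: c = 18+0 = 18
j=3,m=1: c = 18+3 = 21
j=3,m=2: c = 21+6 = 27
j=3,m=3: c = 27+9 = 36
j=4,m=0: c = 36+0 = 36
j=4,m=1: c = 36+4 = 40
j=4,m=2: c = 40+8 = 48
j=4,m=3: c = 48+12 = 60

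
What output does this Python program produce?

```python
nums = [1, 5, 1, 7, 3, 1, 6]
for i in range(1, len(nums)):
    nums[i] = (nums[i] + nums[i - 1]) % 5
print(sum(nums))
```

i=1: nums[1] = (5+1)%5 = 1 → [1, 1, 1, 7, 3, 1, 6]
i=2: nums[2] = (1+1)%5 = 2 → [1, 1, 2, 7, 3, 1, 6]
i=3: nums[3] = (7+2)%5 = 4 → [1, 1, 2, 4, 3, 1, 6]
i=4: nums[4] = (3+4)%5 = 2 → [1, 1, 2, 4, 2, 1, 6]
i=5: nums[5] = (1+2)%5 = 3 → [1, 1, 2, 4, 2, 3, 6]
i=6: nums[6] = (6+3)%5 = 4 → [1, 1, 2, 4, 2, 3, 4]
sum = 17

17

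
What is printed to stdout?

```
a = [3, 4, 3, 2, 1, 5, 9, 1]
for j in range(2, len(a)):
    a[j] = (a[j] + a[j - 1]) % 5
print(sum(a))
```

17

j=2: a[2] = (3+4)%5 = 2 → [3, 4, 2, 2, 1, 5, 9, 1]
j=3: a[3] = (2+2)%5 = 4 → [3, 4, 2, 4, 1, 5, 9, 1]
j=4: a[4] = (1+4)%5 = 0 → [3, 4, 2, 4, 0, 5, 9, 1]
j=5: a[5] = (5+0)%5 = 0 → [3, 4, 2, 4, 0, 0, 9, 1]
j=6: a[6] = (9+0)%5 = 4 → [3, 4, 2, 4, 0, 0, 4, 1]
j=7: a[7] = (1+4)%5 = 0 → [3, 4, 2, 4, 0, 0, 4, 0]
sum = 17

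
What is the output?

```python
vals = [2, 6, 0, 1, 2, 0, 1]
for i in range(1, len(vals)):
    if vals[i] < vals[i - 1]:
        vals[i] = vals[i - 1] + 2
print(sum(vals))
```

68

i=1: 6>=2, unchanged → [2, 6, 0, 1, 2, 0, 1]
i=2: 0<6, vals[2] = 6+2 = 8 → [2, 6, 8, 1, 2, 0, 1]
i=3: 1<8, vals[3] = 8+2 = 10 → [2, 6, 8, 10, 2, 0, 1]
i=4: 2<10, vals[4] = 10+2 = 12 → [2, 6, 8, 10, 12, 0, 1]
i=5: 0<12, vals[5] = 12+2 = 14 → [2, 6, 8, 10, 12, 14, 1]
i=6: 1<14, vals[6] = 14+2 = 16 → [2, 6, 8, 10, 12, 14, 16]
sum = 68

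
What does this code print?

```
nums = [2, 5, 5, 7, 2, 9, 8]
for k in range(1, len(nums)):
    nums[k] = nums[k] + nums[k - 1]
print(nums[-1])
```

k=1: nums[1] = 5+2 = 7 → [2, 7, 5, 7, 2, 9, 8]
k=2: nums[2] = 5+7 = 12 → [2, 7, 12, 7, 2, 9, 8]
k=3: nums[3] = 7+12 = 19 → [2, 7, 12, 19, 2, 9, 8]
k=4: nums[4] = 2+19 = 21 → [2, 7, 12, 19, 21, 9, 8]
k=5: nums[5] = 9+21 = 30 → [2, 7, 12, 19, 21, 30, 8]
k=6: nums[6] = 8+30 = 38 → [2, 7, 12, 19, 21, 30, 38]

38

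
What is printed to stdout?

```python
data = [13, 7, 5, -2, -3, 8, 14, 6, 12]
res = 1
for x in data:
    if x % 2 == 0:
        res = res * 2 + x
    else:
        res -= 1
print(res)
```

x=13: not even, res = 1-1 = 0
x=7: not even, res = 0-1 = -1
x=5: not even, res = (-1)-1 = -2
x=-2: even, res = (-2)*2+(-2) = -6
x=-3: not even, res = (-6)-1 = -7
x=8: even, res = (-7)*2+8 = -6
x=14: even, res = (-6)*2+14 = 2
x=6: even, res = 2*2+6 = 10
x=12: even, res = 10*2+12 = 32

32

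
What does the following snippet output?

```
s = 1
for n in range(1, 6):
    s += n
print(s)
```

16

n=1: s = 1+1 = 2
n=2: s = 2+2 = 4
n=3: s = 4+3 = 7
n=4: s = 7+4 = 11
n=5: s = 11+5 = 16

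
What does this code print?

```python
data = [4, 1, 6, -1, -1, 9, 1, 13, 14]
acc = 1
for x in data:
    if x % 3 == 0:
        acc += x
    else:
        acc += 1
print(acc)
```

x=4: not %3==0, acc = 1+1 = 2
x=1: not %3==0, acc = 2+1 = 3
x=6: %3==0, acc = 3+6 = 9
x=-1: not %3==0, acc = 9+1 = 10
x=-1: not %3==0, acc = 10+1 = 11
x=9: %3==0, acc = 11+9 = 20
x=1: not %3==0, acc = 20+1 = 21
x=13: not %3==0, acc = 21+1 = 22
x=14: not %3==0, acc = 22+1 = 23

23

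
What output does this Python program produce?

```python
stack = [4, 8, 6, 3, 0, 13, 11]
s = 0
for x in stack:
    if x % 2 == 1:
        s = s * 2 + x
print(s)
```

x=4: not odd
x=8: not odd
x=6: not odd
x=3: odd, s = 0*2+3 = 3
x=0: not odd
x=13: odd, s = 3*2+13 = 19
x=11: odd, s = 19*2+11 = 49

49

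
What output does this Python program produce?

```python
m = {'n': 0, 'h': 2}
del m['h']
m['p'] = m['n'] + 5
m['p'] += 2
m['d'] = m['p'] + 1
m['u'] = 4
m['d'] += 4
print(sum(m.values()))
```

23

del 'h' → {'n': 0}
m['p'] = m['n']+5 = 5 → {'n': 0, 'p': 5}
m['p'] = 5+2 = 7 → {'n': 0, 'p': 7}
m['d'] = m['p']+1 = 8 → {'n': 0, 'p': 7, 'd': 8}
m['u'] = 4 → {'n': 0, 'p': 7, 'd': 8, 'u': 4}
m['d'] = 8+4 = 12 → {'n': 0, 'p': 7, 'd': 12, 'u': 4}
sum of values = 23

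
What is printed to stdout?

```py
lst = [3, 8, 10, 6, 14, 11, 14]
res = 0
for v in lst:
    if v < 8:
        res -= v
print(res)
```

v=3: <8, res = 0-3 = -3
v=8: not <8
v=10: not <8
v=6: <8, res = (-3)-6 = -9
v=14: not <8
v=11: not <8
v=14: not <8

-9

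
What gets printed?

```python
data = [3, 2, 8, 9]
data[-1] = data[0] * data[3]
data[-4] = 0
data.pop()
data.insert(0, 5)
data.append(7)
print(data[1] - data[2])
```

data[-1] = data[0]*data[3] = 3*9 = 27 → [3, 2, 8, 27]
data[-4] = 0 → [0, 2, 8, 27]
pop() removes 27 → [0, 2, 8]
insert 5 at 0 → [5, 0, 2, 8]
append 7 → [5, 0, 2, 8, 7]
data[1]-data[2] = 0-2 = -2

-2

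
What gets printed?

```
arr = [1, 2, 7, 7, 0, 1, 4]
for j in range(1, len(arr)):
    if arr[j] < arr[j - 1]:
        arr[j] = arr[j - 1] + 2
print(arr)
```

j=1: 2>=1, unchanged → [1, 2, 7, 7, 0, 1, 4]
j=2: 7>=2, unchanged → [1, 2, 7, 7, 0, 1, 4]
j=3: 7>=7, unchanged → [1, 2, 7, 7, 0, 1, 4]
j=4: 0<7, arr[4] = 7+2 = 9 → [1, 2, 7, 7, 9, 1, 4]
j=5: 1<9, arr[5] = 9+2 = 11 → [1, 2, 7, 7, 9, 11, 4]
j=6: 4<11, arr[6] = 11+2 = 13 → [1, 2, 7, 7, 9, 11, 13]

[1, 2, 7, 7, 9, 11, 13]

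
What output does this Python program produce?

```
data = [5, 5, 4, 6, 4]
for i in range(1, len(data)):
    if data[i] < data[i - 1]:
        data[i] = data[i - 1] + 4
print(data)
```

[5, 5, 9, 13, 17]

i=1: 5>=5, unchanged → [5, 5, 4, 6, 4]
i=2: 4<5, data[2] = 5+4 = 9 → [5, 5, 9, 6, 4]
i=3: 6<9, data[3] = 9+4 = 13 → [5, 5, 9, 13, 4]
i=4: 4<13, data[4] = 13+4 = 17 → [5, 5, 9, 13, 17]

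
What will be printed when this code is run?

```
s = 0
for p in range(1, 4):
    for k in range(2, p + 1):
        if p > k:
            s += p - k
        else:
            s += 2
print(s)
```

p=2,k=2: not 2>2, s = 0+2 = 2
p=3,k=2: 3>2, s = 2+1 = 3
p=3,k=3: not 3>3, s = 3+2 = 5

5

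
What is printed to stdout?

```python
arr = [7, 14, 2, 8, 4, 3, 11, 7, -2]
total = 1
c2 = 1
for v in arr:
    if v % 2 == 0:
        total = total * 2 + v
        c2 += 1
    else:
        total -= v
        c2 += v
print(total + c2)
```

v=7: not even, total = 1-7 = -6; c2=8
v=14: even, total = (-6)*2+14 = 2; c2=9
v=2: even, total = 2*2+2 = 6; c2=10
v=8: even, total = 6*2+8 = 20; c2=11
v=4: even, total = 20*2+4 = 44; c2=12
v=3: not even, total = 44-3 = 41; c2=15
v=11: not even, total = 41-11 = 30; c2=26
v=7: not even, total = 30-7 = 23; c2=33
v=-2: even, total = 23*2+(-2) = 44; c2=34
total+c2 = 44+34 = 78

78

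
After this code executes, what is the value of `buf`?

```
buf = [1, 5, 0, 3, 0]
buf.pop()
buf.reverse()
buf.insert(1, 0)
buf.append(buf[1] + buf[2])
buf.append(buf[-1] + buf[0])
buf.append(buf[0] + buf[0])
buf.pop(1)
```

pop() removes 0 → [1, 5, 0, 3]
reverse → [3, 0, 5, 1]
insert 0 at 1 → [3, 0, 0, 5, 1]
append buf[1]+buf[2] = 0+0 = 0 → [3, 0, 0, 5, 1, 0]
append buf[-1]+buf[0] = 0+3 = 3 → [3, 0, 0, 5, 1, 0, 3]
append buf[0]+buf[0] = 3+3 = 6 → [3, 0, 0, 5, 1, 0, 3, 6]
pop(1) removes 0 → [3, 0, 5, 1, 0, 3, 6]

[3, 0, 5, 1, 0, 3, 6]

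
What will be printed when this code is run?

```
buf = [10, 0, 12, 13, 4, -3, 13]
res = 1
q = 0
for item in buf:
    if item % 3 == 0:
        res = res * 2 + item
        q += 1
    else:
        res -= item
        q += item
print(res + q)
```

item=10: not %3==0, res = 1-10 = -9; q=10
item=0: %3==0, res = (-9)*2+0 = -18; q=11
item=12: %3==0, res = (-18)*2+12 = -24; q=12
item=13: not %3==0, res = (-24)-13 = -37; q=25
item=4: not %3==0, res = (-37)-4 = -41; q=29
item=-3: %3==0, res = (-41)*2+(-3) = -85; q=30
item=13: not %3==0, res = (-85)-13 = -98; q=43
res+q = (-98)+43 = -55

-55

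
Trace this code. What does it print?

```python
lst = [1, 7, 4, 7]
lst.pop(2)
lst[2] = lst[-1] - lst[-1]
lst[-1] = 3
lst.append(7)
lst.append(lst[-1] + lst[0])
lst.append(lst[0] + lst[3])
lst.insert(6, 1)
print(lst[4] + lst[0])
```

pop(2) removes 4 → [1, 7, 7]
lst[2] = lst[-1]-lst[-1] = 7-7 = 0 → [1, 7, 0]
lst[-1] = 3 → [1, 7, 3]
append 7 → [1, 7, 3, 7]
append lst[-1]+lst[0] = 7+1 = 8 → [1, 7, 3, 7, 8]
append lst[0]+lst[3] = 1+7 = 8 → [1, 7, 3, 7, 8, 8]
insert 1 at 6 → [1, 7, 3, 7, 8, 8, 1]
lst[4]+lst[0] = 8+1 = 9

9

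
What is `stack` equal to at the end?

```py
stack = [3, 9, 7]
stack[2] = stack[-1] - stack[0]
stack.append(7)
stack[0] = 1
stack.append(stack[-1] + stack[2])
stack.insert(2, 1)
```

[1, 9, 1, 4, 7, 11]

stack[2] = stack[-1]-stack[0] = 7-3 = 4 → [3, 9, 4]
append 7 → [3, 9, 4, 7]
stack[0] = 1 → [1, 9, 4, 7]
append stack[-1]+stack[2] = 7+4 = 11 → [1, 9, 4, 7, 11]
insert 1 at 2 → [1, 9, 1, 4, 7, 11]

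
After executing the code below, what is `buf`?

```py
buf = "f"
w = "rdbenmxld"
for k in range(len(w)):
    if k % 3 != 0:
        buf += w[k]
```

k=0: skip
k=1: add 'd' → 'fd'
k=2: add 'b' → 'fdb'
k=3: skip
k=4: add 'n' → 'fdbn'
k=5: add 'm' → 'fdbnm'
k=6: skip
k=7: add 'l' → 'fdbnml'
k=8: add 'd' → 'fdbnmld'

'fdbnmld'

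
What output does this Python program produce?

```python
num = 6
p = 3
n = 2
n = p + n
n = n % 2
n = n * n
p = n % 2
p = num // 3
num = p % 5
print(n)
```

n = 3+2 = 5
n = 5%2 = 1
n = 1*1 = 1
p = 1%2 = 1
p = 6//3 = 2
num = 2%5 = 2

1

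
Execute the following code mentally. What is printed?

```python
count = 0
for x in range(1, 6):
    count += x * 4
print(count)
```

x=1: count = 0+1*4 = 4
x=2: count = 4+2*4 = 12
x=3: count = 12+3*4 = 24
x=4: count = 24+4*4 = 40
x=5: count = 40+5*4 = 60

60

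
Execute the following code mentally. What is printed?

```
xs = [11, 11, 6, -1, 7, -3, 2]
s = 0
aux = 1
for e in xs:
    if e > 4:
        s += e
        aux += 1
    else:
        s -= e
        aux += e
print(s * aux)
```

e=11: >4, s = 0+11 = 11; aux=2
e=11: >4, s = 11+11 = 22; aux=3
e=6: >4, s = 22+6 = 28; aux=4
e=-1: not >4, s = 28-(-1) = 29; aux=3
e=7: >4, s = 29+7 = 36; aux=4
e=-3: not >4, s = 36-(-3) = 39; aux=1
e=2: not >4, s = 39-2 = 37; aux=3
s*aux = 37*3 = 111

111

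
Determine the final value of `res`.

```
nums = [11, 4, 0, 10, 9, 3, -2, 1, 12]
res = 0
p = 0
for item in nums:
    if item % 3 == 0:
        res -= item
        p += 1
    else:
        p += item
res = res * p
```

-672

item=11: not %3==0; p=11
item=4: not %3==0; p=15
item=0: %3==0, res = 0-0 = 0; p=16
item=10: not %3==0; p=26
item=9: %3==0, res = 0-9 = -9; p=27
item=3: %3==0, res = (-9)-3 = -12; p=28
item=-2: not %3==0; p=26
item=1: not %3==0; p=27
item=12: %3==0, res = (-12)-12 = -24; p=28
res*p = (-24)*28 = -672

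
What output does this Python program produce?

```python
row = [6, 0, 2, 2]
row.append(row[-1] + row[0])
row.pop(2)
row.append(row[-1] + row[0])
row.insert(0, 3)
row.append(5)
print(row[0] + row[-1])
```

append row[-1]+row[0] = 2+6 = 8 → [6, 0, 2, 2, 8]
pop(2) removes 2 → [6, 0, 2, 8]
append row[-1]+row[0] = 8+6 = 14 → [6, 0, 2, 8, 14]
insert 3 at 0 → [3, 6, 0, 2, 8, 14]
append 5 → [3, 6, 0, 2, 8, 14, 5]
row[0]+row[-1] = 3+5 = 8

8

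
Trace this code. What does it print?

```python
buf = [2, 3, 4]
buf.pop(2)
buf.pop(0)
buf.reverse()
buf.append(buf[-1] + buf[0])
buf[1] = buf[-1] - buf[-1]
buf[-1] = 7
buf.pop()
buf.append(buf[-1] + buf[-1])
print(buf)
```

pop(2) removes 4 → [2, 3]
pop(0) removes 2 → [3]
reverse → [3]
append buf[-1]+buf[0] = 3+3 = 6 → [3, 6]
buf[1] = buf[-1]-buf[-1] = 6-6 = 0 → [3, 0]
buf[-1] = 7 → [3, 7]
pop() removes 7 → [3]
append buf[-1]+buf[-1] = 3+3 = 6 → [3, 6]

[3, 6]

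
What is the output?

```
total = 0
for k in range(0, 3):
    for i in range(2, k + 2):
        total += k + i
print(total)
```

k=1,i=2: total = 0+3 = 3
k=2,i=2: total = 3+4 = 7
k=2,i=3: total = 7+5 = 12

12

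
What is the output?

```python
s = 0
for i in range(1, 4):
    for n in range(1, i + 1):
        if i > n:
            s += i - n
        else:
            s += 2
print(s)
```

i=1,n=1: not 1>1, s = 0+2 = 2
i=2,n=1: 2>1, s = 2+1 = 3
i=2,n=2: not 2>2, s = 3+2 = 5
i=3,n=1: 3>1, s = 5+2 = 7
i=3,n=2: 3>2, s = 7+1 = 8
i=3,n=3: not 3>3, s = 8+2 = 10

10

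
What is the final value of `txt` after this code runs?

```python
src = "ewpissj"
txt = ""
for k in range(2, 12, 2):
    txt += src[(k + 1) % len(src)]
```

'iseps'

k=2: add src[3]='i' → 'i'
k=4: add src[5]='s' → 'is'
k=6: add src[0]='e' → 'ise'
k=8: add src[2]='p' → 'isep'
k=10: add src[4]='s' → 'iseps'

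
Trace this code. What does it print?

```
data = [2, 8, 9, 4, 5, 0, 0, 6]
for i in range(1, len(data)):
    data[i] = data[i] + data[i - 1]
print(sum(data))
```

172

i=1: data[1] = 8+2 = 10 → [2, 10, 9, 4, 5, 0, 0, 6]
i=2: data[2] = 9+10 = 19 → [2, 10, 19, 4, 5, 0, 0, 6]
i=3: data[3] = 4+19 = 23 → [2, 10, 19, 23, 5, 0, 0, 6]
i=4: data[4] = 5+23 = 28 → [2, 10, 19, 23, 28, 0, 0, 6]
i=5: data[5] = 0+28 = 28 → [2, 10, 19, 23, 28, 28, 0, 6]
i=6: data[6] = 0+28 = 28 → [2, 10, 19, 23, 28, 28, 28, 6]
i=7: data[7] = 6+28 = 34 → [2, 10, 19, 23, 28, 28, 28, 34]
sum = 172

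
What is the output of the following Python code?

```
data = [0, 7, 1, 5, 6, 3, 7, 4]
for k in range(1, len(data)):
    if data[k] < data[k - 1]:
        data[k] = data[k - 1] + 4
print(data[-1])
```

k=1: 7>=0, unchanged → [0, 7, 1, 5, 6, 3, 7, 4]
k=2: 1<7, data[2] = 7+4 = 11 → [0, 7, 11, 5, 6, 3, 7, 4]
k=3: 5<11, data[3] = 11+4 = 15 → [0, 7, 11, 15, 6, 3, 7, 4]
k=4: 6<15, data[4] = 15+4 = 19 → [0, 7, 11, 15, 19, 3, 7, 4]
k=5: 3<19, data[5] = 19+4 = 23 → [0, 7, 11, 15, 19, 23, 7, 4]
k=6: 7<23, data[6] = 23+4 = 27 → [0, 7, 11, 15, 19, 23, 27, 4]
k=7: 4<27, data[7] = 27+4 = 31 → [0, 7, 11, 15, 19, 23, 27, 31]

31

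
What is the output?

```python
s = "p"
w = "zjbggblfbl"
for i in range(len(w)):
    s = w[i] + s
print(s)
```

i=0: prepend 'z' → 'zp'
i=1: prepend 'j' → 'jzp'
i=2: prepend 'b' → 'bjzp'
i=3: prepend 'g' → 'gbjzp'
i=4: prepend 'g' → 'ggbjzp'
i=5: prepend 'b' → 'bggbjzp'
i=6: prepend 'l' → 'lbggbjzp'
i=7: prepend 'f' → 'flbggbjzp'
i=8: prepend 'b' → 'bflbggbjzp'
i=9: prepend 'l' → 'lbflbggbjzp'

lbflbggbjzp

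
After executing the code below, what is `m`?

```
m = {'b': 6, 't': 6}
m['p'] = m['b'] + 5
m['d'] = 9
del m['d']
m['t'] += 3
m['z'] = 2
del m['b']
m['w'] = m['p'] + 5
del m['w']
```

m['p'] = m['b']+5 = 11 → {'b': 6, 't': 6, 'p': 11}
m['d'] = 9 → {'b': 6, 't': 6, 'p': 11, 'd': 9}
del 'd' → {'b': 6, 't': 6, 'p': 11}
m['t'] = 6+3 = 9 → {'b': 6, 't': 9, 'p': 11}
m['z'] = 2 → {'b': 6, 't': 9, 'p': 11, 'z': 2}
del 'b' → {'t': 9, 'p': 11, 'z': 2}
m['w'] = m['p']+5 = 16 → {'t': 9, 'p': 11, 'z': 2, 'w': 16}
del 'w' → {'t': 9, 'p': 11, 'z': 2}

{'t': 9, 'p': 11, 'z': 2}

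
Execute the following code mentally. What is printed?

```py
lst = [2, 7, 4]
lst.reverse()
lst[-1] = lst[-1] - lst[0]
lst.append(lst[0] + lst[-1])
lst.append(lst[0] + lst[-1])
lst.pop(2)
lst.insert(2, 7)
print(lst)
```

reverse → [4, 7, 2]
lst[-1] = lst[-1]-lst[0] = 2-4 = -2 → [4, 7, -2]
append lst[0]+lst[-1] = 4+(-2) = 2 → [4, 7, -2, 2]
append lst[0]+lst[-1] = 4+2 = 6 → [4, 7, -2, 2, 6]
pop(2) removes -2 → [4, 7, 2, 6]
insert 7 at 2 → [4, 7, 7, 2, 6]

[4, 7, 7, 2, 6]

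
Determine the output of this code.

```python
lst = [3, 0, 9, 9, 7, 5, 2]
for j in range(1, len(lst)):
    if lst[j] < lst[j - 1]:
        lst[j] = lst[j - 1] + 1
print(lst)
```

j=1: 0<3, lst[1] = 3+1 = 4 → [3, 4, 9, 9, 7, 5, 2]
j=2: 9>=4, unchanged → [3, 4, 9, 9, 7, 5, 2]
j=3: 9>=9, unchanged → [3, 4, 9, 9, 7, 5, 2]
j=4: 7<9, lst[4] = 9+1 = 10 → [3, 4, 9, 9, 10, 5, 2]
j=5: 5<10, lst[5] = 10+1 = 11 → [3, 4, 9, 9, 10, 11, 2]
j=6: 2<11, lst[6] = 11+1 = 12 → [3, 4, 9, 9, 10, 11, 12]

[3, 4, 9, 9, 10, 11, 12]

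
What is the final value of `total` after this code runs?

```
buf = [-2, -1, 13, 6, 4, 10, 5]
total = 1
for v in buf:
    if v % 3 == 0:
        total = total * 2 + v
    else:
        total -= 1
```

v=-2: not %3==0, total = 1-1 = 0
v=-1: not %3==0, total = 0-1 = -1
v=13: not %3==0, total = (-1)-1 = -2
v=6: %3==0, total = (-2)*2+6 = 2
v=4: not %3==0, total = 2-1 = 1
v=10: not %3==0, total = 1-1 = 0
v=5: not %3==0, total = 0-1 = -1

-1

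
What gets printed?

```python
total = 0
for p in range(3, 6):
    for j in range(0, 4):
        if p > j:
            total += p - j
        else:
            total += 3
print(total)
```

p=3,j=0: 3>0, total = 0+3 = 3
p=3,j=1: 3>1, total = 3+2 = 5
p=3,j=2: 3>2, total = 5+1 = 6
p=3,j=3: not 3>3, total = 6+3 = 9
p=4,j=0: 4>0, total = 9+4 = 13
p=4,j=1: 4>1, total = 13+3 = 16
p=4,j=2: 4>2, total = 16+2 = 18
p=4,j=3: 4>3, total = 18+1 = 19
p=5,j=0: 5>0, total = 19+5 = 24
p=5,j=1: 5>1, total = 24+4 = 28
p=5,j=2: 5>2, total = 28+3 = 31
p=5,j=3: 5>3, total = 31+2 = 33

33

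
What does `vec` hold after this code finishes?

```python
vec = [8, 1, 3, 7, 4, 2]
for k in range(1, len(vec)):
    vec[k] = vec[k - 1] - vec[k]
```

k=1: vec[1] = 8-1 = 7 → [8, 7, 3, 7, 4, 2]
k=2: vec[2] = 7-3 = 4 → [8, 7, 4, 7, 4, 2]
k=3: vec[3] = 4-7 = -3 → [8, 7, 4, -3, 4, 2]
k=4: vec[4] = (-3)-4 = -7 → [8, 7, 4, -3, -7, 2]
k=5: vec[5] = (-7)-2 = -9 → [8, 7, 4, -3, -7, -9]

[8, 7, 4, -3, -7, -9]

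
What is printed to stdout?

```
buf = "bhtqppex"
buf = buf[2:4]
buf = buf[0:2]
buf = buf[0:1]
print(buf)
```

t

slice [2:4] → 'tq'
slice [0:2] → 'tq'
slice [0:1] → 't'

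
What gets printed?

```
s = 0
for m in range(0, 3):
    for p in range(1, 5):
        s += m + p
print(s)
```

m=0,p=1: s = 0+1 = 1
m=0,p=2: s = 1+2 = 3
m=0,p=3: s = 3+3 = 6
m=0,p=4: s = 6+4 = 10
m=1,p=1: s = 10+2 = 12
m=1,p=2: s = 12+3 = 15
m=1,p=3: s = 15+4 = 19
m=1,p=4: s = 19+5 = 24
m=2,p=1: s = 24+3 = 27
m=2,p=2: s = 27+4 = 31
m=2,p=3: s = 31+5 = 36
m=2,p=4: s = 36+6 = 42

42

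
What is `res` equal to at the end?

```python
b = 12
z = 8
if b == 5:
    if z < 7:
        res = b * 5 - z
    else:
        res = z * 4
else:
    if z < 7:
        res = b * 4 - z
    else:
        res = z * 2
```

16

b=12, z=8
b == 5 is False; z < 7 is False
→ res = z * 2 = 16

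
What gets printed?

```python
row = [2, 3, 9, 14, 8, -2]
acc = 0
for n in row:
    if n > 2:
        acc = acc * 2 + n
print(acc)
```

n=2: not >2
n=3: >2, acc = 0*2+3 = 3
n=9: >2, acc = 3*2+9 = 15
n=14: >2, acc = 15*2+14 = 44
n=8: >2, acc = 44*2+8 = 96
n=-2: not >2

96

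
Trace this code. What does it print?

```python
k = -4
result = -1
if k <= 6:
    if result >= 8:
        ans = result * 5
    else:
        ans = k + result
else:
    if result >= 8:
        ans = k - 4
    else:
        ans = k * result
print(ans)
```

k=-4, result=-1
k <= 6 is True; result >= 8 is False
→ ans = k + result = -5

-5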